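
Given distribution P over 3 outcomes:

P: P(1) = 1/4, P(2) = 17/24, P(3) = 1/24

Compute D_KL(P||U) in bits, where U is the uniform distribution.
0.5415 bits

U(i) = 1/3 for all i

D_KL(P||U) = Σ P(x) log₂(P(x) / (1/3))
           = Σ P(x) log₂(P(x)) + log₂(3)
           = log₂(3) - H(P)

H(P) = -Σ P(x) log₂(P(x)):
  -P(1)·log₂(P(1)) = -(1/4)·log₂(1/4) = 0.50000
  -P(2)·log₂(P(2)) = -(17/24)·log₂(17/24) = 0.35240
  -P(3)·log₂(P(3)) = -(1/24)·log₂(1/24) = 0.19104
H(P) = 0.50000 + 0.35240 + 0.19104 = 1.04344 bits

log₂(3) = 1.58496 bits

D_KL(P||U) = 1.58496 - 1.04344 = 0.54152 ≈ 0.5415 bits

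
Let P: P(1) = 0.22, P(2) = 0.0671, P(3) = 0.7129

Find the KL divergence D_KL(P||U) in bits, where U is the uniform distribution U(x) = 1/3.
0.4948 bits

U(i) = 1/3 for all i

D_KL(P||U) = Σ P(x) log₂(P(x) / (1/3))
           = Σ P(x) log₂(P(x)) + log₂(3)
           = log₂(3) - H(P)

H(P) = -Σ P(x) log₂(P(x)):
  -P(1)·log₂(P(1)) = -(0.22)·log₂(0.22) = 0.48057
  -P(2)·log₂(P(2)) = -(0.0671)·log₂(0.0671) = 0.26153
  -P(3)·log₂(P(3)) = -(0.7129)·log₂(0.7129) = 0.34806
H(P) = 0.48057 + 0.26153 + 0.34806 = 1.09016 bits

log₂(3) = 1.58496 bits

D_KL(P||U) = 1.58496 - 1.09016 = 0.49480 ≈ 0.4948 bits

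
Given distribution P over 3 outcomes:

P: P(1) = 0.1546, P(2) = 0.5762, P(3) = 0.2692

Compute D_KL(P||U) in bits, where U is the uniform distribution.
0.2006 bits

U(i) = 1/3 for all i

D_KL(P||U) = Σ P(x) log₂(P(x) / (1/3))
           = Σ P(x) log₂(P(x)) + log₂(3)
           = log₂(3) - H(P)

H(P) = -Σ P(x) log₂(P(x)):
  -P(1)·log₂(P(1)) = -(0.1546)·log₂(0.1546) = 0.41640
  -P(2)·log₂(P(2)) = -(0.5762)·log₂(0.5762) = 0.45829
  -P(3)·log₂(P(3)) = -(0.2692)·log₂(0.2692) = 0.50966
H(P) = 0.41640 + 0.45829 + 0.50966 = 1.38435 bits

log₂(3) = 1.58496 bits

D_KL(P||U) = 1.58496 - 1.38435 = 0.20061 ≈ 0.2006 bits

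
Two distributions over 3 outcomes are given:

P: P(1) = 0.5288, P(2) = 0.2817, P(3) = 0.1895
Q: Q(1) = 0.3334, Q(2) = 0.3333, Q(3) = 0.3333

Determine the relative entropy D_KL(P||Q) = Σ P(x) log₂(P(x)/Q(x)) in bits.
0.1292 bits

D_KL(P||Q) = Σ P(x) log₂(P(x)/Q(x))

Computing term by term:
  P(1)·log₂(P(1)/Q(1)) = 0.5288·log₂(0.5288/0.3334) = 0.35190
  P(2)·log₂(P(2)/Q(2)) = 0.2817·log₂(0.2817/0.3333) = -0.06836
  P(3)·log₂(P(3)/Q(3)) = 0.1895·log₂(0.1895/0.3333) = -0.15437

D_KL(P||Q) = 0.35190 - 0.06836 - 0.15437 = 0.12917 ≈ 0.1292 bits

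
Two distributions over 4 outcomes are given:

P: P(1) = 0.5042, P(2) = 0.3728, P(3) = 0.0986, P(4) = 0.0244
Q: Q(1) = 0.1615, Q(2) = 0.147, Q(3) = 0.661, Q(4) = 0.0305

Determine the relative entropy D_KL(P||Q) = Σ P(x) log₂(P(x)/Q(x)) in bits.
1.0501 bits

D_KL(P||Q) = Σ P(x) log₂(P(x)/Q(x))

Computing term by term:
  P(1)·log₂(P(1)/Q(1)) = 0.5042·log₂(0.5042/0.1615) = 0.82813
  P(2)·log₂(P(2)/Q(2)) = 0.3728·log₂(0.3728/0.147) = 0.50052
  P(3)·log₂(P(3)/Q(3)) = 0.0986·log₂(0.0986/0.661) = -0.27066
  P(4)·log₂(P(4)/Q(4)) = 0.0244·log₂(0.0244/0.0305) = -0.00786

D_KL(P||Q) = 0.82813 + 0.50052 - 0.27066 - 0.00786 = 1.05013 ≈ 1.0501 bits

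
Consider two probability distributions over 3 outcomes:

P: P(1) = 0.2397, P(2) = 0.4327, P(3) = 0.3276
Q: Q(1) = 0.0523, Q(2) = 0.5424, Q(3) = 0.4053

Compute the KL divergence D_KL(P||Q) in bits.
0.2848 bits

D_KL(P||Q) = Σ P(x) log₂(P(x)/Q(x))

Computing term by term:
  P(1)·log₂(P(1)/Q(1)) = 0.2397·log₂(0.2397/0.0523) = 0.52646
  P(2)·log₂(P(2)/Q(2)) = 0.4327·log₂(0.4327/0.5424) = -0.14106
  P(3)·log₂(P(3)/Q(3)) = 0.3276·log₂(0.3276/0.4053) = -0.10059

D_KL(P||Q) = 0.52646 - 0.14106 - 0.10059 = 0.28481 ≈ 0.2848 bits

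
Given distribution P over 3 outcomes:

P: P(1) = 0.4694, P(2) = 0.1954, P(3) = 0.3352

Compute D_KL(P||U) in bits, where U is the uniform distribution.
0.0840 bits

U(i) = 1/3 for all i

D_KL(P||U) = Σ P(x) log₂(P(x) / (1/3))
           = Σ P(x) log₂(P(x)) + log₂(3)
           = log₂(3) - H(P)

H(P) = -Σ P(x) log₂(P(x)):
  -P(1)·log₂(P(1)) = -(0.4694)·log₂(0.4694) = 0.51217
  -P(2)·log₂(P(2)) = -(0.1954)·log₂(0.1954) = 0.46026
  -P(3)·log₂(P(3)) = -(0.3352)·log₂(0.3352) = 0.52858
H(P) = 0.51217 + 0.46026 + 0.52858 = 1.50101 bits

log₂(3) = 1.58496 bits

D_KL(P||U) = 1.58496 - 1.50101 = 0.08395 ≈ 0.0840 bits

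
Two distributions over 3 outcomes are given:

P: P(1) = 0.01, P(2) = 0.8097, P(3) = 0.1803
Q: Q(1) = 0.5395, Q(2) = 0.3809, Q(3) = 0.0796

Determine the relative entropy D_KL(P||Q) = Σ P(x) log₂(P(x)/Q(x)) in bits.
1.0361 bits

D_KL(P||Q) = Σ P(x) log₂(P(x)/Q(x))

Computing term by term:
  P(1)·log₂(P(1)/Q(1)) = 0.01·log₂(0.01/0.5395) = -0.05754
  P(2)·log₂(P(2)/Q(2)) = 0.8097·log₂(0.8097/0.3809) = 0.88093
  P(3)·log₂(P(3)/Q(3)) = 0.1803·log₂(0.1803/0.0796) = 0.21267

D_KL(P||Q) = -0.05754 + 0.88093 + 0.21267 = 1.03606 ≈ 1.0361 bits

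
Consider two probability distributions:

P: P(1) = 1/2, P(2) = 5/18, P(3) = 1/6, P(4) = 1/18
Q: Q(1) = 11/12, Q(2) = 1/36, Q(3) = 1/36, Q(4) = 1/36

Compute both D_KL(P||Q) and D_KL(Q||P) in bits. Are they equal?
D_KL(P||Q) = 0.9719 bits, D_KL(Q||P) = 0.6097 bits. No, they are not equal.

D_KL(P||Q) = Σ P(x) log₂(P(x)/Q(x))

Computing term by term:
  P(1)·log₂(P(1)/Q(1)) = (1/2)·log₂((1/2)/(11/12)) = -0.43723
  P(2)·log₂(P(2)/Q(2)) = (5/18)·log₂((5/18)/(1/36)) = 0.92276
  P(3)·log₂(P(3)/Q(3)) = (1/6)·log₂((1/6)/(1/36)) = 0.43083
  P(4)·log₂(P(4)/Q(4)) = (1/18)·log₂((1/18)/(1/36)) = 0.05556

D_KL(P||Q) = -0.43723 + 0.92276 + 0.43083 + 0.05556 = 0.97192 ≈ 0.9719 bits

D_KL(Q||P) = Σ Q(x) log₂(Q(x)/P(x))

Computing term by term:
  Q(1)·log₂(Q(1)/P(1)) = (11/12)·log₂((11/12)/(1/2)) = 0.80160
  Q(2)·log₂(Q(2)/P(2)) = (1/36)·log₂((1/36)/(5/18)) = -0.09228
  Q(3)·log₂(Q(3)/P(3)) = (1/36)·log₂((1/36)/(1/6)) = -0.07180
  Q(4)·log₂(Q(4)/P(4)) = (1/36)·log₂((1/36)/(1/18)) = -0.02778

D_KL(Q||P) = 0.80160 - 0.09228 - 0.07180 - 0.02778 = 0.60974 ≈ 0.6097 bits

These are NOT equal (difference: 0.3622 bits). KL divergence is asymmetric: D_KL(P||Q) ≠ D_KL(Q||P) in general.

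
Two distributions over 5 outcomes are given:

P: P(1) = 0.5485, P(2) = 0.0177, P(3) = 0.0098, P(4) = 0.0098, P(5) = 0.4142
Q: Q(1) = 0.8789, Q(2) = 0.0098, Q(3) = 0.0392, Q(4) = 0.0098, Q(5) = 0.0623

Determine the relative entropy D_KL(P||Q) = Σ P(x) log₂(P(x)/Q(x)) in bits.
0.7544 bits

D_KL(P||Q) = Σ P(x) log₂(P(x)/Q(x))

Computing term by term:
  P(1)·log₂(P(1)/Q(1)) = 0.5485·log₂(0.5485/0.8789) = -0.37309
  P(2)·log₂(P(2)/Q(2)) = 0.0177·log₂(0.0177/0.0098) = 0.01510
  P(3)·log₂(P(3)/Q(3)) = 0.0098·log₂(0.0098/0.0392) = -0.01960
  P(4)·log₂(P(4)/Q(4)) = 0.0098·log₂(0.0098/0.0098) = 0.00000
  P(5)·log₂(P(5)/Q(5)) = 0.4142·log₂(0.4142/0.0623) = 1.13202

D_KL(P||Q) = -0.37309 + 0.01510 - 0.01960 + 0.00000 + 1.13202 = 0.75443 ≈ 0.7544 bits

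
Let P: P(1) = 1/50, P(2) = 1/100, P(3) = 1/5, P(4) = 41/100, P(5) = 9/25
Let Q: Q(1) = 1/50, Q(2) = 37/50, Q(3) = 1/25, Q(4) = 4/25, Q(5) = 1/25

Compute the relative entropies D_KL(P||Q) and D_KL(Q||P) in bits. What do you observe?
D_KL(P||Q) = 2.1001 bits, D_KL(Q||P) = 4.1581 bits. The two directions give different values (D_KL(Q||P) exceeds D_KL(P||Q) by 2.0580 bits): KL divergence is asymmetric.

D_KL(P||Q) = Σ P(x) log₂(P(x)/Q(x))

Computing term by term:
  P(1)·log₂(P(1)/Q(1)) = (1/50)·log₂((1/50)/(1/50)) = 0.00000
  P(2)·log₂(P(2)/Q(2)) = (1/100)·log₂((1/100)/(37/50)) = -0.06209
  P(3)·log₂(P(3)/Q(3)) = (1/5)·log₂((1/5)/(1/25)) = 0.46439
  P(4)·log₂(P(4)/Q(4)) = (41/100)·log₂((41/100)/(4/25)) = 0.55660
  P(5)·log₂(P(5)/Q(5)) = (9/25)·log₂((9/25)/(1/25)) = 1.14117

D_KL(P||Q) = 0.00000 - 0.06209 + 0.46439 + 0.55660 + 1.14117 = 2.10007 ≈ 2.1001 bits

D_KL(Q||P) = Σ Q(x) log₂(Q(x)/P(x))

Computing term by term:
  Q(1)·log₂(Q(1)/P(1)) = (1/50)·log₂((1/50)/(1/50)) = 0.00000
  Q(2)·log₂(Q(2)/P(2)) = (37/50)·log₂((37/50)/(1/100)) = 4.59500
  Q(3)·log₂(Q(3)/P(3)) = (1/25)·log₂((1/25)/(1/5)) = -0.09288
  Q(4)·log₂(Q(4)/P(4)) = (4/25)·log₂((4/25)/(41/100)) = -0.21721
  Q(5)·log₂(Q(5)/P(5)) = (1/25)·log₂((1/25)/(9/25)) = -0.12680

D_KL(Q||P) = 0.00000 + 4.59500 - 0.09288 - 0.21721 - 0.12680 = 4.15811 ≈ 4.1581 bits

These are NOT equal (difference: 2.0580 bits). KL divergence is asymmetric: D_KL(P||Q) ≠ D_KL(Q||P) in general.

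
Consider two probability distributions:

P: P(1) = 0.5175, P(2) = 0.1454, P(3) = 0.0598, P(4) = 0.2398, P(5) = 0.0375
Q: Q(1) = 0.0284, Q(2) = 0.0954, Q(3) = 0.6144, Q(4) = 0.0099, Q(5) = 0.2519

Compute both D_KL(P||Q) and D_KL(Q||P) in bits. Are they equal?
D_KL(P||Q) = 3.0541 bits, D_KL(Q||P) = 2.5347 bits. No, they are not equal.

D_KL(P||Q) = Σ P(x) log₂(P(x)/Q(x))

Computing term by term:
  P(1)·log₂(P(1)/Q(1)) = 0.5175·log₂(0.5175/0.0284) = 2.16708
  P(2)·log₂(P(2)/Q(2)) = 0.1454·log₂(0.1454/0.0954) = 0.08840
  P(3)·log₂(P(3)/Q(3)) = 0.0598·log₂(0.0598/0.6144) = -0.20099
  P(4)·log₂(P(4)/Q(4)) = 0.2398·log₂(0.2398/0.0099) = 1.10266
  P(5)·log₂(P(5)/Q(5)) = 0.0375·log₂(0.0375/0.2519) = -0.10305

D_KL(P||Q) = 2.16708 + 0.08840 - 0.20099 + 1.10266 - 0.10305 = 3.05410 ≈ 3.0541 bits

D_KL(Q||P) = Σ Q(x) log₂(Q(x)/P(x))

Computing term by term:
  Q(1)·log₂(Q(1)/P(1)) = 0.0284·log₂(0.0284/0.5175) = -0.11893
  Q(2)·log₂(Q(2)/P(2)) = 0.0954·log₂(0.0954/0.1454) = -0.05800
  Q(3)·log₂(Q(3)/P(3)) = 0.6144·log₂(0.6144/0.0598) = 2.06497
  Q(4)·log₂(Q(4)/P(4)) = 0.0099·log₂(0.0099/0.2398) = -0.04552
  Q(5)·log₂(Q(5)/P(5)) = 0.2519·log₂(0.2519/0.0375) = 0.69219

D_KL(Q||P) = -0.11893 - 0.05800 + 2.06497 - 0.04552 + 0.69219 = 2.53471 ≈ 2.5347 bits

These are NOT equal (difference: 0.5194 bits). KL divergence is asymmetric: D_KL(P||Q) ≠ D_KL(Q||P) in general.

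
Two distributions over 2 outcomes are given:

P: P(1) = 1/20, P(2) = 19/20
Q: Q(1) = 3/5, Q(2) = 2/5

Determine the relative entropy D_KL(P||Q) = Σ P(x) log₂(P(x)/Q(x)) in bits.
1.0063 bits

D_KL(P||Q) = Σ P(x) log₂(P(x)/Q(x))

Computing term by term:
  P(1)·log₂(P(1)/Q(1)) = (1/20)·log₂((1/20)/(3/5)) = -0.17925
  P(2)·log₂(P(2)/Q(2)) = (19/20)·log₂((19/20)/(2/5)) = 1.18553

D_KL(P||Q) = -0.17925 + 1.18553 = 1.00628 ≈ 1.0063 bits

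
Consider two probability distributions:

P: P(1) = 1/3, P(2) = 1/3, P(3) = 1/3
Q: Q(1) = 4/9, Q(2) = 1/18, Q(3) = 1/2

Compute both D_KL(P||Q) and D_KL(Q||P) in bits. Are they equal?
D_KL(P||Q) = 0.5283 bits, D_KL(Q||P) = 0.3333 bits. No, they are not equal.

D_KL(P||Q) = Σ P(x) log₂(P(x)/Q(x))

Computing term by term:
  P(1)·log₂(P(1)/Q(1)) = (1/3)·log₂((1/3)/(4/9)) = -0.13835
  P(2)·log₂(P(2)/Q(2)) = (1/3)·log₂((1/3)/(1/18)) = 0.86165
  P(3)·log₂(P(3)/Q(3)) = (1/3)·log₂((1/3)/(1/2)) = -0.19499

D_KL(P||Q) = -0.13835 + 0.86165 - 0.19499 = 0.52831 ≈ 0.5283 bits

D_KL(Q||P) = Σ Q(x) log₂(Q(x)/P(x))

Computing term by term:
  Q(1)·log₂(Q(1)/P(1)) = (4/9)·log₂((4/9)/(1/3)) = 0.18446
  Q(2)·log₂(Q(2)/P(2)) = (1/18)·log₂((1/18)/(1/3)) = -0.14361
  Q(3)·log₂(Q(3)/P(3)) = (1/2)·log₂((1/2)/(1/3)) = 0.29248

D_KL(Q||P) = 0.18446 - 0.14361 + 0.29248 = 0.33333 ≈ 0.3333 bits

These are NOT equal (difference: 0.1950 bits). KL divergence is asymmetric: D_KL(P||Q) ≠ D_KL(Q||P) in general.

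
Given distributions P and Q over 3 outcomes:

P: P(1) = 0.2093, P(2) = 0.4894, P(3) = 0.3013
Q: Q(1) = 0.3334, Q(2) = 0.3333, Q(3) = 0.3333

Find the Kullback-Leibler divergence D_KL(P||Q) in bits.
0.0868 bits

D_KL(P||Q) = Σ P(x) log₂(P(x)/Q(x))

Computing term by term:
  P(1)·log₂(P(1)/Q(1)) = 0.2093·log₂(0.2093/0.3334) = -0.14058
  P(2)·log₂(P(2)/Q(2)) = 0.4894·log₂(0.4894/0.3333) = 0.27122
  P(3)·log₂(P(3)/Q(3)) = 0.3013·log₂(0.3013/0.3333) = -0.04388

D_KL(P||Q) = -0.14058 + 0.27122 - 0.04388 = 0.08676 ≈ 0.0868 bits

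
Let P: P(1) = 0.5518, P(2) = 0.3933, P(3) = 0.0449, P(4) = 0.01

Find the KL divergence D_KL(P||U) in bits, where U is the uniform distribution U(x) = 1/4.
0.7297 bits

U(i) = 1/4 for all i

D_KL(P||U) = Σ P(x) log₂(P(x) / (1/4))
           = Σ P(x) log₂(P(x)) + log₂(4)
           = log₂(4) - H(P)

H(P) = -Σ P(x) log₂(P(x)):
  -P(1)·log₂(P(1)) = -(0.5518)·log₂(0.5518) = 0.47332
  -P(2)·log₂(P(2)) = -(0.3933)·log₂(0.3933) = 0.52950
  -P(3)·log₂(P(3)) = -(0.0449)·log₂(0.0449) = 0.20102
  -P(4)·log₂(P(4)) = -(0.01)·log₂(0.01) = 0.06644
H(P) = 0.47332 + 0.52950 + 0.20102 + 0.06644 = 1.27028 bits

log₂(4) = 2.00000 bits

D_KL(P||U) = 2.00000 - 1.27028 = 0.72972 ≈ 0.7297 bits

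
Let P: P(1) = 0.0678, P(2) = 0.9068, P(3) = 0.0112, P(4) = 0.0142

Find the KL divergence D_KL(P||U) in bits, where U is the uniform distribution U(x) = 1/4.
1.4490 bits

U(i) = 1/4 for all i

D_KL(P||U) = Σ P(x) log₂(P(x) / (1/4))
           = Σ P(x) log₂(P(x)) + log₂(4)
           = log₂(4) - H(P)

H(P) = -Σ P(x) log₂(P(x)):
  -P(1)·log₂(P(1)) = -(0.0678)·log₂(0.0678) = 0.26324
  -P(2)·log₂(P(2)) = -(0.9068)·log₂(0.9068) = 0.12799
  -P(3)·log₂(P(3)) = -(0.0112)·log₂(0.0112) = 0.07258
  -P(4)·log₂(P(4)) = -(0.0142)·log₂(0.0142) = 0.08716
H(P) = 0.26324 + 0.12799 + 0.07258 + 0.08716 = 0.55097 bits

log₂(4) = 2.00000 bits

D_KL(P||U) = 2.00000 - 0.55097 = 1.44903 ≈ 1.4490 bits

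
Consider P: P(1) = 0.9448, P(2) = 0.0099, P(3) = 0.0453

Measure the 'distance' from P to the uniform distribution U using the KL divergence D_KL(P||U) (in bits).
1.2394 bits

U(i) = 1/3 for all i

D_KL(P||U) = Σ P(x) log₂(P(x) / (1/3))
           = Σ P(x) log₂(P(x)) + log₂(3)
           = log₂(3) - H(P)

H(P) = -Σ P(x) log₂(P(x)):
  -P(1)·log₂(P(1)) = -(0.9448)·log₂(0.9448) = 0.07740
  -P(2)·log₂(P(2)) = -(0.0099)·log₂(0.0099) = 0.06592
  -P(3)·log₂(P(3)) = -(0.0453)·log₂(0.0453) = 0.20223
H(P) = 0.07740 + 0.06592 + 0.20223 = 0.34555 bits

log₂(3) = 1.58496 bits

D_KL(P||U) = 1.58496 - 0.34555 = 1.23941 ≈ 1.2394 bits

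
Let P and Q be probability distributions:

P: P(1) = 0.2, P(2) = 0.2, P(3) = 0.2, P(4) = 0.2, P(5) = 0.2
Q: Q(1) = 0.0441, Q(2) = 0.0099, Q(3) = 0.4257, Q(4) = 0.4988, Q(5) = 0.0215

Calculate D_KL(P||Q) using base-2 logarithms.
1.4654 bits

D_KL(P||Q) = Σ P(x) log₂(P(x)/Q(x))

Computing term by term:
  P(1)·log₂(P(1)/Q(1)) = 0.2·log₂(0.2/0.0441) = 0.43623
  P(2)·log₂(P(2)/Q(2)) = 0.2·log₂(0.2/0.0099) = 0.86729
  P(3)·log₂(P(3)/Q(3)) = 0.2·log₂(0.2/0.4257) = -0.21797
  P(4)·log₂(P(4)/Q(4)) = 0.2·log₂(0.2/0.4988) = -0.26369
  P(5)·log₂(P(5)/Q(5)) = 0.2·log₂(0.2/0.0215) = 0.64352

D_KL(P||Q) = 0.43623 + 0.86729 - 0.21797 - 0.26369 + 0.64352 = 1.46538 ≈ 1.4654 bits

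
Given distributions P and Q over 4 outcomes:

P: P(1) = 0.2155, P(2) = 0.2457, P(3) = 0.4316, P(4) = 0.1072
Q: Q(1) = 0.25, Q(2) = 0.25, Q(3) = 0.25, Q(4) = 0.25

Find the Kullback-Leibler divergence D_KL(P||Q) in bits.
0.1567 bits

D_KL(P||Q) = Σ P(x) log₂(P(x)/Q(x))

Computing term by term:
  P(1)·log₂(P(1)/Q(1)) = 0.2155·log₂(0.2155/0.25) = -0.04617
  P(2)·log₂(P(2)/Q(2)) = 0.2457·log₂(0.2457/0.25) = -0.00615
  P(3)·log₂(P(3)/Q(3)) = 0.4316·log₂(0.4316/0.25) = 0.34000
  P(4)·log₂(P(4)/Q(4)) = 0.1072·log₂(0.1072/0.25) = -0.13096

D_KL(P||Q) = -0.04617 - 0.00615 + 0.34000 - 0.13096 = 0.15672 ≈ 0.1567 bits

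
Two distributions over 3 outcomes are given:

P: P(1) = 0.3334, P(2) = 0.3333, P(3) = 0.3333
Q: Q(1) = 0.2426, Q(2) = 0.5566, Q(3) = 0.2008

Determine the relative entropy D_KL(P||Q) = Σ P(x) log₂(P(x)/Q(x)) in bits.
0.1500 bits

D_KL(P||Q) = Σ P(x) log₂(P(x)/Q(x))

Computing term by term:
  P(1)·log₂(P(1)/Q(1)) = 0.3334·log₂(0.3334/0.2426) = 0.15292
  P(2)·log₂(P(2)/Q(2)) = 0.3333·log₂(0.3333/0.5566) = -0.24658
  P(3)·log₂(P(3)/Q(3)) = 0.3333·log₂(0.3333/0.2008) = 0.24366

D_KL(P||Q) = 0.15292 - 0.24658 + 0.24366 = 0.15000 ≈ 0.1500 bits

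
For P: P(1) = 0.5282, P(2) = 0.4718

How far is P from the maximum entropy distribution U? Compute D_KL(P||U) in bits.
0.0023 bits

U(i) = 1/2 for all i

D_KL(P||U) = Σ P(x) log₂(P(x) / (1/2))
           = Σ P(x) log₂(P(x)) + log₂(2)
           = log₂(2) - H(P)

H(P) = -Σ P(x) log₂(P(x)):
  -P(1)·log₂(P(1)) = -(0.5282)·log₂(0.5282) = 0.48639
  -P(2)·log₂(P(2)) = -(0.4718)·log₂(0.4718) = 0.51131
H(P) = 0.48639 + 0.51131 = 0.99770 bits

log₂(2) = 1.00000 bits

D_KL(P||U) = 1.00000 - 0.99770 = 0.00230 ≈ 0.0023 bits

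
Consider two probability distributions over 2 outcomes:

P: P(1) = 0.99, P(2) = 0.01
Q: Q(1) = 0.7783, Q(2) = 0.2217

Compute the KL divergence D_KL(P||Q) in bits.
0.2989 bits

D_KL(P||Q) = Σ P(x) log₂(P(x)/Q(x))

Computing term by term:
  P(1)·log₂(P(1)/Q(1)) = 0.99·log₂(0.99/0.7783) = 0.34363
  P(2)·log₂(P(2)/Q(2)) = 0.01·log₂(0.01/0.2217) = -0.04471

D_KL(P||Q) = 0.34363 - 0.04471 = 0.29892 ≈ 0.2989 bits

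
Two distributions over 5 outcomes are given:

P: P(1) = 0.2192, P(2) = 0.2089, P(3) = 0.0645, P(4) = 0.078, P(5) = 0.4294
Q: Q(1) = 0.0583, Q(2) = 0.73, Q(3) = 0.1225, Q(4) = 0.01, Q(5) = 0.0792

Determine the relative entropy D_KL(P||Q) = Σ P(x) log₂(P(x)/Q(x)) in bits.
1.2604 bits

D_KL(P||Q) = Σ P(x) log₂(P(x)/Q(x))

Computing term by term:
  P(1)·log₂(P(1)/Q(1)) = 0.2192·log₂(0.2192/0.0583) = 0.41882
  P(2)·log₂(P(2)/Q(2)) = 0.2089·log₂(0.2089/0.73) = -0.37708
  P(3)·log₂(P(3)/Q(3)) = 0.0645·log₂(0.0645/0.1225) = -0.05969
  P(4)·log₂(P(4)/Q(4)) = 0.078·log₂(0.078/0.01) = 0.23115
  P(5)·log₂(P(5)/Q(5)) = 0.4294·log₂(0.4294/0.0792) = 1.04720

D_KL(P||Q) = 0.41882 - 0.37708 - 0.05969 + 0.23115 + 1.04720 = 1.26040 ≈ 1.2604 bits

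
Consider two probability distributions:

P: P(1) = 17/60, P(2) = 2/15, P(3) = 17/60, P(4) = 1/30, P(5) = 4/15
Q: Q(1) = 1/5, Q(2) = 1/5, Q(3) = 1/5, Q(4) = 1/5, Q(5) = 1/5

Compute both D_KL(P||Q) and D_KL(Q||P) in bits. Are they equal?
D_KL(P||Q) = 0.2313 bits, D_KL(Q||P) = 0.3500 bits. No, they are not equal.

D_KL(P||Q) = Σ P(x) log₂(P(x)/Q(x))

Computing term by term:
  P(1)·log₂(P(1)/Q(1)) = (17/60)·log₂((17/60)/(1/5)) = 0.14238
  P(2)·log₂(P(2)/Q(2)) = (2/15)·log₂((2/15)/(1/5)) = -0.07800
  P(3)·log₂(P(3)/Q(3)) = (17/60)·log₂((17/60)/(1/5)) = 0.14238
  P(4)·log₂(P(4)/Q(4)) = (1/30)·log₂((1/30)/(1/5)) = -0.08617
  P(5)·log₂(P(5)/Q(5)) = (4/15)·log₂((4/15)/(1/5)) = 0.11068

D_KL(P||Q) = 0.14238 - 0.07800 + 0.14238 - 0.08617 + 0.11068 = 0.23127 ≈ 0.2313 bits

D_KL(Q||P) = Σ Q(x) log₂(Q(x)/P(x))

Computing term by term:
  Q(1)·log₂(Q(1)/P(1)) = (1/5)·log₂((1/5)/(17/60)) = -0.10050
  Q(2)·log₂(Q(2)/P(2)) = (1/5)·log₂((1/5)/(2/15)) = 0.11699
  Q(3)·log₂(Q(3)/P(3)) = (1/5)·log₂((1/5)/(17/60)) = -0.10050
  Q(4)·log₂(Q(4)/P(4)) = (1/5)·log₂((1/5)/(1/30)) = 0.51699
  Q(5)·log₂(Q(5)/P(5)) = (1/5)·log₂((1/5)/(4/15)) = -0.08301

D_KL(Q||P) = -0.10050 + 0.11699 - 0.10050 + 0.51699 - 0.08301 = 0.34997 ≈ 0.3500 bits

These are NOT equal (difference: 0.1187 bits). KL divergence is asymmetric: D_KL(P||Q) ≠ D_KL(Q||P) in general.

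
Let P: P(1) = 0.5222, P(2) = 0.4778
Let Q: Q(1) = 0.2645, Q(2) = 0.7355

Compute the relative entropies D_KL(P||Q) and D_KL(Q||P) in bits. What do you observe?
D_KL(P||Q) = 0.2151 bits, D_KL(Q||P) = 0.1982 bits. The two directions give different values (D_KL(P||Q) exceeds D_KL(Q||P) by 0.0169 bits): KL divergence is asymmetric.

D_KL(P||Q) = Σ P(x) log₂(P(x)/Q(x))

Computing term by term:
  P(1)·log₂(P(1)/Q(1)) = 0.5222·log₂(0.5222/0.2645) = 0.51245
  P(2)·log₂(P(2)/Q(2)) = 0.4778·log₂(0.4778/0.7355) = -0.29734

D_KL(P||Q) = 0.51245 - 0.29734 = 0.21511 ≈ 0.2151 bits

D_KL(Q||P) = Σ Q(x) log₂(Q(x)/P(x))

Computing term by term:
  Q(1)·log₂(Q(1)/P(1)) = 0.2645·log₂(0.2645/0.5222) = -0.25956
  Q(2)·log₂(Q(2)/P(2)) = 0.7355·log₂(0.7355/0.4778) = 0.45772

D_KL(Q||P) = -0.25956 + 0.45772 = 0.19816 ≈ 0.1982 bits

These are NOT equal (difference: 0.0169 bits). KL divergence is asymmetric: D_KL(P||Q) ≠ D_KL(Q||P) in general.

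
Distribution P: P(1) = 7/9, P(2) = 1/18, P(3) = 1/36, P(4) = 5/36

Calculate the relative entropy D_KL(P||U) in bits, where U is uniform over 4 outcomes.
0.9472 bits

U(i) = 1/4 for all i

D_KL(P||U) = Σ P(x) log₂(P(x) / (1/4))
           = Σ P(x) log₂(P(x)) + log₂(4)
           = log₂(4) - H(P)

H(P) = -Σ P(x) log₂(P(x)):
  -P(1)·log₂(P(1)) = -(7/9)·log₂(7/9) = 0.28200
  -P(2)·log₂(P(2)) = -(1/18)·log₂(1/18) = 0.23166
  -P(3)·log₂(P(3)) = -(1/36)·log₂(1/36) = 0.14361
  -P(4)·log₂(P(4)) = -(5/36)·log₂(5/36) = 0.39556
H(P) = 0.28200 + 0.23166 + 0.14361 + 0.39556 = 1.05283 bits

log₂(4) = 2.00000 bits

D_KL(P||U) = 2.00000 - 1.05283 = 0.94717 ≈ 0.9472 bits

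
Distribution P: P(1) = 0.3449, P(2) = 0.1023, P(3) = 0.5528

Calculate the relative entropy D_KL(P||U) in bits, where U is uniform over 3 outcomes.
0.2461 bits

U(i) = 1/3 for all i

D_KL(P||U) = Σ P(x) log₂(P(x) / (1/3))
           = Σ P(x) log₂(P(x)) + log₂(3)
           = log₂(3) - H(P)

H(P) = -Σ P(x) log₂(P(x)):
  -P(1)·log₂(P(1)) = -(0.3449)·log₂(0.3449) = 0.52968
  -P(2)·log₂(P(2)) = -(0.1023)·log₂(0.1023) = 0.33648
  -P(3)·log₂(P(3)) = -(0.5528)·log₂(0.5528) = 0.47274
H(P) = 0.52968 + 0.33648 + 0.47274 = 1.33890 bits

log₂(3) = 1.58496 bits

D_KL(P||U) = 1.58496 - 1.33890 = 0.24606 ≈ 0.2461 bits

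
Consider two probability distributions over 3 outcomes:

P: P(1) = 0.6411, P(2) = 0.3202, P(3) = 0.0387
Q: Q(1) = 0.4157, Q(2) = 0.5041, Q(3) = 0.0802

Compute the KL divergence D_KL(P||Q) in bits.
0.1504 bits

D_KL(P||Q) = Σ P(x) log₂(P(x)/Q(x))

Computing term by term:
  P(1)·log₂(P(1)/Q(1)) = 0.6411·log₂(0.6411/0.4157) = 0.40069
  P(2)·log₂(P(2)/Q(2)) = 0.3202·log₂(0.3202/0.5041) = -0.20965
  P(3)·log₂(P(3)/Q(3)) = 0.0387·log₂(0.0387/0.0802) = -0.04068

D_KL(P||Q) = 0.40069 - 0.20965 - 0.04068 = 0.15036 ≈ 0.1504 bits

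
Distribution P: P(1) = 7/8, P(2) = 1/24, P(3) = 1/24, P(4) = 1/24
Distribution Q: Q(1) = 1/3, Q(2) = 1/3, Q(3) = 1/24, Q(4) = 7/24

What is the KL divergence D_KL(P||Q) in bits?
0.9763 bits

D_KL(P||Q) = Σ P(x) log₂(P(x)/Q(x))

Computing term by term:
  P(1)·log₂(P(1)/Q(1)) = (7/8)·log₂((7/8)/(1/3)) = 1.21828
  P(2)·log₂(P(2)/Q(2)) = (1/24)·log₂((1/24)/(1/3)) = -0.12500
  P(3)·log₂(P(3)/Q(3)) = (1/24)·log₂((1/24)/(1/24)) = 0.00000
  P(4)·log₂(P(4)/Q(4)) = (1/24)·log₂((1/24)/(7/24)) = -0.11697

D_KL(P||Q) = 1.21828 - 0.12500 + 0.00000 - 0.11697 = 0.97631 ≈ 0.9763 bits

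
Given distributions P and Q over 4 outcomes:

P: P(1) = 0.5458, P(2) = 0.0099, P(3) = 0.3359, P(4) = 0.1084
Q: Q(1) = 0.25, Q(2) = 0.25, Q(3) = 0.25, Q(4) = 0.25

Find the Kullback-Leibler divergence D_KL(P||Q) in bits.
0.5811 bits

D_KL(P||Q) = Σ P(x) log₂(P(x)/Q(x))

Computing term by term:
  P(1)·log₂(P(1)/Q(1)) = 0.5458·log₂(0.5458/0.25) = 0.61481
  P(2)·log₂(P(2)/Q(2)) = 0.0099·log₂(0.0099/0.25) = -0.04612
  P(3)·log₂(P(3)/Q(3)) = 0.3359·log₂(0.3359/0.25) = 0.14313
  P(4)·log₂(P(4)/Q(4)) = 0.1084·log₂(0.1084/0.25) = -0.13068

D_KL(P||Q) = 0.61481 - 0.04612 + 0.14313 - 0.13068 = 0.58114 ≈ 0.5811 bits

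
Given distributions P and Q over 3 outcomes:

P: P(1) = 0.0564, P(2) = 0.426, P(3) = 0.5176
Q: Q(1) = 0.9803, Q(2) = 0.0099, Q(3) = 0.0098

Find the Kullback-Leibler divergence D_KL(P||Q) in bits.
5.0419 bits

D_KL(P||Q) = Σ P(x) log₂(P(x)/Q(x))

Computing term by term:
  P(1)·log₂(P(1)/Q(1)) = 0.0564·log₂(0.0564/0.9803) = -0.23234
  P(2)·log₂(P(2)/Q(2)) = 0.426·log₂(0.426/0.0099) = 2.31202
  P(3)·log₂(P(3)/Q(3)) = 0.5176·log₂(0.5176/0.0098) = 2.96218

D_KL(P||Q) = -0.23234 + 2.31202 + 2.96218 = 5.04186 ≈ 5.0419 bits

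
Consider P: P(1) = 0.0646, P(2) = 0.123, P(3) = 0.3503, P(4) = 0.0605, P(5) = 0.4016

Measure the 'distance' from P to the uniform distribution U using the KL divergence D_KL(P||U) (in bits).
0.3912 bits

U(i) = 1/5 for all i

D_KL(P||U) = Σ P(x) log₂(P(x) / (1/5))
           = Σ P(x) log₂(P(x)) + log₂(5)
           = log₂(5) - H(P)

H(P) = -Σ P(x) log₂(P(x)):
  -P(1)·log₂(P(1)) = -(0.0646)·log₂(0.0646) = 0.25532
  -P(2)·log₂(P(2)) = -(0.123)·log₂(0.123) = 0.37186
  -P(3)·log₂(P(3)) = -(0.3503)·log₂(0.3503) = 0.53012
  -P(4)·log₂(P(4)) = -(0.0605)·log₂(0.0605) = 0.24484
  -P(5)·log₂(P(5)) = -(0.4016)·log₂(0.4016) = 0.52857
H(P) = 0.25532 + 0.37186 + 0.53012 + 0.24484 + 0.52857 = 1.93071 bits

log₂(5) = 2.32193 bits

D_KL(P||U) = 2.32193 - 1.93071 = 0.39122 ≈ 0.3912 bits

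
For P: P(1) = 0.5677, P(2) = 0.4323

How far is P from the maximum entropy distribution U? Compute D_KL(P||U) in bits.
0.0133 bits

U(i) = 1/2 for all i

D_KL(P||U) = Σ P(x) log₂(P(x) / (1/2))
           = Σ P(x) log₂(P(x)) + log₂(2)
           = log₂(2) - H(P)

H(P) = -Σ P(x) log₂(P(x)):
  -P(1)·log₂(P(1)) = -(0.5677)·log₂(0.5677) = 0.46370
  -P(2)·log₂(P(2)) = -(0.4323)·log₂(0.4323) = 0.52304
H(P) = 0.46370 + 0.52304 = 0.98674 bits

log₂(2) = 1.00000 bits

D_KL(P||U) = 1.00000 - 0.98674 = 0.01326 ≈ 0.0133 bits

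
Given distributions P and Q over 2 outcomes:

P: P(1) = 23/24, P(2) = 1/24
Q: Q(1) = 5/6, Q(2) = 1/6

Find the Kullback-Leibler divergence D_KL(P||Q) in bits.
0.1099 bits

D_KL(P||Q) = Σ P(x) log₂(P(x)/Q(x))

Computing term by term:
  P(1)·log₂(P(1)/Q(1)) = (23/24)·log₂((23/24)/(5/6)) = 0.19323
  P(2)·log₂(P(2)/Q(2)) = (1/24)·log₂((1/24)/(1/6)) = -0.08333

D_KL(P||Q) = 0.19323 - 0.08333 = 0.10990 ≈ 0.1099 bits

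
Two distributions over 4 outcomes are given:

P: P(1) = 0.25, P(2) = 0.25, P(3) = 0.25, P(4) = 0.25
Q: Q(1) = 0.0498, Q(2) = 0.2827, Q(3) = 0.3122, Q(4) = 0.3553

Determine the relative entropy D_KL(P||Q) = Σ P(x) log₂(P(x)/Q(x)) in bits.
0.3307 bits

D_KL(P||Q) = Σ P(x) log₂(P(x)/Q(x))

Computing term by term:
  P(1)·log₂(P(1)/Q(1)) = 0.25·log₂(0.25/0.0498) = 0.58193
  P(2)·log₂(P(2)/Q(2)) = 0.25·log₂(0.25/0.2827) = -0.04434
  P(3)·log₂(P(3)/Q(3)) = 0.25·log₂(0.25/0.3122) = -0.08014
  P(4)·log₂(P(4)/Q(4)) = 0.25·log₂(0.25/0.3553) = -0.12678

D_KL(P||Q) = 0.58193 - 0.04434 - 0.08014 - 0.12678 = 0.33067 ≈ 0.3307 bits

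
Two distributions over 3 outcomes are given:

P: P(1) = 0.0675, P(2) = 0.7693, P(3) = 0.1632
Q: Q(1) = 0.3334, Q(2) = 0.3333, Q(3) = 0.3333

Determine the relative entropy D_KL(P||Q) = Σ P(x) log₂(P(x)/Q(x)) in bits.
0.6047 bits

D_KL(P||Q) = Σ P(x) log₂(P(x)/Q(x))

Computing term by term:
  P(1)·log₂(P(1)/Q(1)) = 0.0675·log₂(0.0675/0.3334) = -0.15554
  P(2)·log₂(P(2)/Q(2)) = 0.7693·log₂(0.7693/0.3333) = 0.92833
  P(3)·log₂(P(3)/Q(3)) = 0.1632·log₂(0.1632/0.3333) = -0.16813

D_KL(P||Q) = -0.15554 + 0.92833 - 0.16813 = 0.60466 ≈ 0.6047 bits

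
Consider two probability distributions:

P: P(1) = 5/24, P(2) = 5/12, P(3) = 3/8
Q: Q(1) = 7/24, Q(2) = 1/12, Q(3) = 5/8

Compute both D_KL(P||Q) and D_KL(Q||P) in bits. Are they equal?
D_KL(P||Q) = 0.5900 bits, D_KL(Q||P) = 0.4087 bits. No, they are not equal.

D_KL(P||Q) = Σ P(x) log₂(P(x)/Q(x))

Computing term by term:
  P(1)·log₂(P(1)/Q(1)) = (5/24)·log₂((5/24)/(7/24)) = -0.10113
  P(2)·log₂(P(2)/Q(2)) = (5/12)·log₂((5/12)/(1/12)) = 0.96747
  P(3)·log₂(P(3)/Q(3)) = (3/8)·log₂((3/8)/(5/8)) = -0.27636

D_KL(P||Q) = -0.10113 + 0.96747 - 0.27636 = 0.58998 ≈ 0.5900 bits

D_KL(Q||P) = Σ Q(x) log₂(Q(x)/P(x))

Computing term by term:
  Q(1)·log₂(Q(1)/P(1)) = (7/24)·log₂((7/24)/(5/24)) = 0.14158
  Q(2)·log₂(Q(2)/P(2)) = (1/12)·log₂((1/12)/(5/12)) = -0.19349
  Q(3)·log₂(Q(3)/P(3)) = (5/8)·log₂((5/8)/(3/8)) = 0.46060

D_KL(Q||P) = 0.14158 - 0.19349 + 0.46060 = 0.40869 ≈ 0.4087 bits

These are NOT equal (difference: 0.1813 bits). KL divergence is asymmetric: D_KL(P||Q) ≠ D_KL(Q||P) in general.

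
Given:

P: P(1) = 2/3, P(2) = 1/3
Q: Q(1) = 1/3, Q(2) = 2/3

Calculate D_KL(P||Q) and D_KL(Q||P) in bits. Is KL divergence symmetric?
D_KL(P||Q) = 0.3333 bits, D_KL(Q||P) = 0.3333 bits. The two values coincide for this particular pair, but no — KL divergence is not symmetric in general.

D_KL(P||Q) = Σ P(x) log₂(P(x)/Q(x))

Computing term by term:
  P(1)·log₂(P(1)/Q(1)) = (2/3)·log₂((2/3)/(1/3)) = 0.66667
  P(2)·log₂(P(2)/Q(2)) = (1/3)·log₂((1/3)/(2/3)) = -0.33333

D_KL(P||Q) = 0.66667 - 0.33333 = 0.33334 ≈ 0.3333 bits

D_KL(Q||P) = Σ Q(x) log₂(Q(x)/P(x))

Computing term by term:
  Q(1)·log₂(Q(1)/P(1)) = (1/3)·log₂((1/3)/(2/3)) = -0.33333
  Q(2)·log₂(Q(2)/P(2)) = (2/3)·log₂((2/3)/(1/3)) = 0.66667

D_KL(Q||P) = -0.33333 + 0.66667 = 0.33334 ≈ 0.3333 bits

These ARE equal here. Q is P with outcomes relabeled (Q(1) = P(2), Q(2) = P(1)) by a relabeling that is its own inverse, so the two sums contain exactly the same terms in a different order. This is a special case — KL divergence is not symmetric in general: D_KL(P||Q) ≠ D_KL(Q||P) for most P, Q.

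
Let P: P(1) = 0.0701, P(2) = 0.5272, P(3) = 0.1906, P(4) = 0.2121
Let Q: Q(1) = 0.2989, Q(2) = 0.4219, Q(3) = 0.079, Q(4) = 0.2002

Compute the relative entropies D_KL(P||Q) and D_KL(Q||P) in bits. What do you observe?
D_KL(P||Q) = 0.2827 bits, D_KL(Q||P) = 0.3727 bits. The two directions give different values (D_KL(Q||P) exceeds D_KL(P||Q) by 0.0900 bits): KL divergence is asymmetric.

D_KL(P||Q) = Σ P(x) log₂(P(x)/Q(x))

Computing term by term:
  P(1)·log₂(P(1)/Q(1)) = 0.0701·log₂(0.0701/0.2989) = -0.14666
  P(2)·log₂(P(2)/Q(2)) = 0.5272·log₂(0.5272/0.4219) = 0.16947
  P(3)·log₂(P(3)/Q(3)) = 0.1906·log₂(0.1906/0.079) = 0.24218
  P(4)·log₂(P(4)/Q(4)) = 0.2121·log₂(0.2121/0.2002) = 0.01767

D_KL(P||Q) = -0.14666 + 0.16947 + 0.24218 + 0.01767 = 0.28266 ≈ 0.2827 bits

D_KL(Q||P) = Σ Q(x) log₂(Q(x)/P(x))

Computing term by term:
  Q(1)·log₂(Q(1)/P(1)) = 0.2989·log₂(0.2989/0.0701) = 0.62535
  Q(2)·log₂(Q(2)/P(2)) = 0.4219·log₂(0.4219/0.5272) = -0.13562
  Q(3)·log₂(Q(3)/P(3)) = 0.079·log₂(0.079/0.1906) = -0.10038
  Q(4)·log₂(Q(4)/P(4)) = 0.2002·log₂(0.2002/0.2121) = -0.01668

D_KL(Q||P) = 0.62535 - 0.13562 - 0.10038 - 0.01668 = 0.37267 ≈ 0.3727 bits

These are NOT equal (difference: 0.0900 bits). KL divergence is asymmetric: D_KL(P||Q) ≠ D_KL(Q||P) in general.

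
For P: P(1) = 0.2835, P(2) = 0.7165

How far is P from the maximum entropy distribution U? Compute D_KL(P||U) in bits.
0.1398 bits

U(i) = 1/2 for all i

D_KL(P||U) = Σ P(x) log₂(P(x) / (1/2))
           = Σ P(x) log₂(P(x)) + log₂(2)
           = log₂(2) - H(P)

H(P) = -Σ P(x) log₂(P(x)):
  -P(1)·log₂(P(1)) = -(0.2835)·log₂(0.2835) = 0.51557
  -P(2)·log₂(P(2)) = -(0.7165)·log₂(0.7165) = 0.34461
H(P) = 0.51557 + 0.34461 = 0.86018 bits

log₂(2) = 1.00000 bits

D_KL(P||U) = 1.00000 - 0.86018 = 0.13982 ≈ 0.1398 bits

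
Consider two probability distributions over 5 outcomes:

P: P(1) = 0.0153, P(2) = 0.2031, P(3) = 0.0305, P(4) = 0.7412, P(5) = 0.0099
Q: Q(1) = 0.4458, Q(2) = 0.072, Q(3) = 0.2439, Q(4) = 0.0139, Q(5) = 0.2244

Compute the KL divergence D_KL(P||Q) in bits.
4.3454 bits

D_KL(P||Q) = Σ P(x) log₂(P(x)/Q(x))

Computing term by term:
  P(1)·log₂(P(1)/Q(1)) = 0.0153·log₂(0.0153/0.4458) = -0.07443
  P(2)·log₂(P(2)/Q(2)) = 0.2031·log₂(0.2031/0.072) = 0.30386
  P(3)·log₂(P(3)/Q(3)) = 0.0305·log₂(0.0305/0.2439) = -0.09148
  P(4)·log₂(P(4)/Q(4)) = 0.7412·log₂(0.7412/0.0139) = 4.25205
  P(5)·log₂(P(5)/Q(5)) = 0.0099·log₂(0.0099/0.2244) = -0.04457

D_KL(P||Q) = -0.07443 + 0.30386 - 0.09148 + 4.25205 - 0.04457 = 4.34543 ≈ 4.3454 bits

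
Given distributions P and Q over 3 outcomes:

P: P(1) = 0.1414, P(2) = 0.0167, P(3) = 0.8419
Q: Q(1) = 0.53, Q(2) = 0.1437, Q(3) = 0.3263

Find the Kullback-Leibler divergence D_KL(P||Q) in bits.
0.8299 bits

D_KL(P||Q) = Σ P(x) log₂(P(x)/Q(x))

Computing term by term:
  P(1)·log₂(P(1)/Q(1)) = 0.1414·log₂(0.1414/0.53) = -0.26954
  P(2)·log₂(P(2)/Q(2)) = 0.0167·log₂(0.0167/0.1437) = -0.05186
  P(3)·log₂(P(3)/Q(3)) = 0.8419·log₂(0.8419/0.3263) = 1.15126

D_KL(P||Q) = -0.26954 - 0.05186 + 1.15126 = 0.82986 ≈ 0.8299 bits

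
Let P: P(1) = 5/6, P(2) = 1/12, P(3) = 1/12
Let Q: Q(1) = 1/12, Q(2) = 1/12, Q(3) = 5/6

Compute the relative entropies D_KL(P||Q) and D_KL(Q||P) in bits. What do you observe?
D_KL(P||Q) = 2.4914 bits, D_KL(Q||P) = 2.4914 bits. The two directions give the same value here, because Q is a self-inverse relabeling of P; in general KL divergence is asymmetric.

D_KL(P||Q) = Σ P(x) log₂(P(x)/Q(x))

Computing term by term:
  P(1)·log₂(P(1)/Q(1)) = (5/6)·log₂((5/6)/(1/12)) = 2.76827
  P(2)·log₂(P(2)/Q(2)) = (1/12)·log₂((1/12)/(1/12)) = 0.00000
  P(3)·log₂(P(3)/Q(3)) = (1/12)·log₂((1/12)/(5/6)) = -0.27683

D_KL(P||Q) = 2.76827 + 0.00000 - 0.27683 = 2.49144 ≈ 2.4914 bits

D_KL(Q||P) = Σ Q(x) log₂(Q(x)/P(x))

Computing term by term:
  Q(1)·log₂(Q(1)/P(1)) = (1/12)·log₂((1/12)/(5/6)) = -0.27683
  Q(2)·log₂(Q(2)/P(2)) = (1/12)·log₂((1/12)/(1/12)) = 0.00000
  Q(3)·log₂(Q(3)/P(3)) = (5/6)·log₂((5/6)/(1/12)) = 2.76827

D_KL(Q||P) = -0.27683 + 0.00000 + 2.76827 = 2.49144 ≈ 2.4914 bits

These ARE equal here. Q is P with outcomes relabeled (Q(1) = P(3), Q(3) = P(1)) by a relabeling that is its own inverse, so the two sums contain exactly the same terms in a different order. This is a special case — KL divergence is not symmetric in general: D_KL(P||Q) ≠ D_KL(Q||P) for most P, Q.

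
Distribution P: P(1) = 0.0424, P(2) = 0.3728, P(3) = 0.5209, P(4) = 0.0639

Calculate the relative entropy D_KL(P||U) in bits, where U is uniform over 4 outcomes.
0.5323 bits

U(i) = 1/4 for all i

D_KL(P||U) = Σ P(x) log₂(P(x) / (1/4))
           = Σ P(x) log₂(P(x)) + log₂(4)
           = log₂(4) - H(P)

H(P) = -Σ P(x) log₂(P(x)):
  -P(1)·log₂(P(1)) = -(0.0424)·log₂(0.0424) = 0.19334
  -P(2)·log₂(P(2)) = -(0.3728)·log₂(0.3728) = 0.53069
  -P(3)·log₂(P(3)) = -(0.5209)·log₂(0.5209) = 0.49013
  -P(4)·log₂(P(4)) = -(0.0639)·log₂(0.0639) = 0.25356
H(P) = 0.19334 + 0.53069 + 0.49013 + 0.25356 = 1.46772 bits

log₂(4) = 2.00000 bits

D_KL(P||U) = 2.00000 - 1.46772 = 0.53228 ≈ 0.5323 bits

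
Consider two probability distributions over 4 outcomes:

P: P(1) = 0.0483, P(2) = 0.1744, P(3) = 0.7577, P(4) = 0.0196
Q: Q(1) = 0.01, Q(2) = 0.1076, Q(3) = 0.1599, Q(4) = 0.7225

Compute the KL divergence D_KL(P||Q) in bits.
1.8299 bits

D_KL(P||Q) = Σ P(x) log₂(P(x)/Q(x))

Computing term by term:
  P(1)·log₂(P(1)/Q(1)) = 0.0483·log₂(0.0483/0.01) = 0.10974
  P(2)·log₂(P(2)/Q(2)) = 0.1744·log₂(0.1744/0.1076) = 0.12151
  P(3)·log₂(P(3)/Q(3)) = 0.7577·log₂(0.7577/0.1599) = 1.70062
  P(4)·log₂(P(4)/Q(4)) = 0.0196·log₂(0.0196/0.7225) = -0.10200

D_KL(P||Q) = 0.10974 + 0.12151 + 1.70062 - 0.10200 = 1.82987 ≈ 1.8299 bits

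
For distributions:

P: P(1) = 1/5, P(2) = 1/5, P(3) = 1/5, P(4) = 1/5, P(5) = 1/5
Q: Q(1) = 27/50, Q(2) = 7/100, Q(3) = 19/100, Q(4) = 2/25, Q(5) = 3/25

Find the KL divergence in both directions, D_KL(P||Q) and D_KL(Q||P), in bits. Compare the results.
D_KL(P||Q) = 0.4429 bits, D_KL(Q||P) = 0.4595 bits. D_KL(Q||P) is larger than D_KL(P||Q) by 0.0166 bits; the two directions differ.

D_KL(P||Q) = Σ P(x) log₂(P(x)/Q(x))

Computing term by term:
  P(1)·log₂(P(1)/Q(1)) = (1/5)·log₂((1/5)/(27/50)) = -0.28659
  P(2)·log₂(P(2)/Q(2)) = (1/5)·log₂((1/5)/(7/100)) = 0.30291
  P(3)·log₂(P(3)/Q(3)) = (1/5)·log₂((1/5)/(19/100)) = 0.01480
  P(4)·log₂(P(4)/Q(4)) = (1/5)·log₂((1/5)/(2/25)) = 0.26439
  P(5)·log₂(P(5)/Q(5)) = (1/5)·log₂((1/5)/(3/25)) = 0.14739

D_KL(P||Q) = -0.28659 + 0.30291 + 0.01480 + 0.26439 + 0.14739 = 0.44290 ≈ 0.4429 bits

D_KL(Q||P) = Σ Q(x) log₂(Q(x)/P(x))

Computing term by term:
  Q(1)·log₂(Q(1)/P(1)) = (27/50)·log₂((27/50)/(1/5)) = 0.77380
  Q(2)·log₂(Q(2)/P(2)) = (7/100)·log₂((7/100)/(1/5)) = -0.10602
  Q(3)·log₂(Q(3)/P(3)) = (19/100)·log₂((19/100)/(1/5)) = -0.01406
  Q(4)·log₂(Q(4)/P(4)) = (2/25)·log₂((2/25)/(1/5)) = -0.10575
  Q(5)·log₂(Q(5)/P(5)) = (3/25)·log₂((3/25)/(1/5)) = -0.08844

D_KL(Q||P) = 0.77380 - 0.10602 - 0.01406 - 0.10575 - 0.08844 = 0.45953 ≈ 0.4595 bits

These are NOT equal (difference: 0.0166 bits). KL divergence is asymmetric: D_KL(P||Q) ≠ D_KL(Q||P) in general.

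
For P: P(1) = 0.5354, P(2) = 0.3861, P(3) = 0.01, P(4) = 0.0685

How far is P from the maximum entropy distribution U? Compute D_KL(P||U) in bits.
0.6560 bits

U(i) = 1/4 for all i

D_KL(P||U) = Σ P(x) log₂(P(x) / (1/4))
           = Σ P(x) log₂(P(x)) + log₂(4)
           = log₂(4) - H(P)

H(P) = -Σ P(x) log₂(P(x)):
  -P(1)·log₂(P(1)) = -(0.5354)·log₂(0.5354) = 0.48256
  -P(2)·log₂(P(2)) = -(0.3861)·log₂(0.3861) = 0.53010
  -P(3)·log₂(P(3)) = -(0.01)·log₂(0.01) = 0.06644
  -P(4)·log₂(P(4)) = -(0.0685)·log₂(0.0685) = 0.26494
H(P) = 0.48256 + 0.53010 + 0.06644 + 0.26494 = 1.34404 bits

log₂(4) = 2.00000 bits

D_KL(P||U) = 2.00000 - 1.34404 = 0.65596 ≈ 0.6560 bits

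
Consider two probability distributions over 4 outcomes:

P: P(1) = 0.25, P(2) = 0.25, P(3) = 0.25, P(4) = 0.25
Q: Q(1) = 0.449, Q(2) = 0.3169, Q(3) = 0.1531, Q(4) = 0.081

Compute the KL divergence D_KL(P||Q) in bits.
0.2866 bits

D_KL(P||Q) = Σ P(x) log₂(P(x)/Q(x))

Computing term by term:
  P(1)·log₂(P(1)/Q(1)) = 0.25·log₂(0.25/0.449) = -0.21120
  P(2)·log₂(P(2)/Q(2)) = 0.25·log₂(0.25/0.3169) = -0.08552
  P(3)·log₂(P(3)/Q(3)) = 0.25·log₂(0.25/0.1531) = 0.17686
  P(4)·log₂(P(4)/Q(4)) = 0.25·log₂(0.25/0.081) = 0.40648

D_KL(P||Q) = -0.21120 - 0.08552 + 0.17686 + 0.40648 = 0.28662 ≈ 0.2866 bits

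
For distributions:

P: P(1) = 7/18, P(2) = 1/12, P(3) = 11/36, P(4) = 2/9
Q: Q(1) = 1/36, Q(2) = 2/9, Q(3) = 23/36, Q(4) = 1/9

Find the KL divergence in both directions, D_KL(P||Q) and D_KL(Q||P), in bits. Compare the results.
D_KL(P||Q) = 1.2598 bits, D_KL(Q||P) = 0.7774 bits. D_KL(P||Q) is larger than D_KL(Q||P) by 0.4824 bits; the two directions differ.

D_KL(P||Q) = Σ P(x) log₂(P(x)/Q(x))

Computing term by term:
  P(1)·log₂(P(1)/Q(1)) = (7/18)·log₂((7/18)/(1/36)) = 1.48064
  P(2)·log₂(P(2)/Q(2)) = (1/12)·log₂((1/12)/(2/9)) = -0.11792
  P(3)·log₂(P(3)/Q(3)) = (11/36)·log₂((11/36)/(23/36)) = -0.32515
  P(4)·log₂(P(4)/Q(4)) = (2/9)·log₂((2/9)/(1/9)) = 0.22222

D_KL(P||Q) = 1.48064 - 0.11792 - 0.32515 + 0.22222 = 1.25979 ≈ 1.2598 bits

D_KL(Q||P) = Σ Q(x) log₂(Q(x)/P(x))

Computing term by term:
  Q(1)·log₂(Q(1)/P(1)) = (1/36)·log₂((1/36)/(7/18)) = -0.10576
  Q(2)·log₂(Q(2)/P(2)) = (2/9)·log₂((2/9)/(1/12)) = 0.31445
  Q(3)·log₂(Q(3)/P(3)) = (23/36)·log₂((23/36)/(11/36)) = 0.67986
  Q(4)·log₂(Q(4)/P(4)) = (1/9)·log₂((1/9)/(2/9)) = -0.11111

D_KL(Q||P) = -0.10576 + 0.31445 + 0.67986 - 0.11111 = 0.77744 ≈ 0.7774 bits

These are NOT equal (difference: 0.4824 bits). KL divergence is asymmetric: D_KL(P||Q) ≠ D_KL(Q||P) in general.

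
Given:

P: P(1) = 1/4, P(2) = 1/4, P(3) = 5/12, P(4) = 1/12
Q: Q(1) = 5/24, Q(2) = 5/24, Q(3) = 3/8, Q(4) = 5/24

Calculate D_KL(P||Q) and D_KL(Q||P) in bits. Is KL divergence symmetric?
D_KL(P||Q) = 0.0847 bits, D_KL(Q||P) = 0.1088 bits. No, KL divergence is not symmetric.

D_KL(P||Q) = Σ P(x) log₂(P(x)/Q(x))

Computing term by term:
  P(1)·log₂(P(1)/Q(1)) = (1/4)·log₂((1/4)/(5/24)) = 0.06576
  P(2)·log₂(P(2)/Q(2)) = (1/4)·log₂((1/4)/(5/24)) = 0.06576
  P(3)·log₂(P(3)/Q(3)) = (5/12)·log₂((5/12)/(3/8)) = 0.06333
  P(4)·log₂(P(4)/Q(4)) = (1/12)·log₂((1/12)/(5/24)) = -0.11016

D_KL(P||Q) = 0.06576 + 0.06576 + 0.06333 - 0.11016 = 0.08469 ≈ 0.0847 bits

D_KL(Q||P) = Σ Q(x) log₂(Q(x)/P(x))

Computing term by term:
  Q(1)·log₂(Q(1)/P(1)) = (5/24)·log₂((5/24)/(1/4)) = -0.05480
  Q(2)·log₂(Q(2)/P(2)) = (5/24)·log₂((5/24)/(1/4)) = -0.05480
  Q(3)·log₂(Q(3)/P(3)) = (3/8)·log₂((3/8)/(5/12)) = -0.05700
  Q(4)·log₂(Q(4)/P(4)) = (5/24)·log₂((5/24)/(1/12)) = 0.27540

D_KL(Q||P) = -0.05480 - 0.05480 - 0.05700 + 0.27540 = 0.10880 ≈ 0.1088 bits

These are NOT equal (difference: 0.0241 bits). KL divergence is asymmetric: D_KL(P||Q) ≠ D_KL(Q||P) in general.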